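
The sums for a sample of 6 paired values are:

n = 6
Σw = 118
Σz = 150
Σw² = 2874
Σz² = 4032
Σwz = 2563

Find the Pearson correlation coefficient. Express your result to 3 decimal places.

r = (nΣwz − ΣwΣz) / √[(nΣw² − (Σw)²)(nΣz² − (Σz)²)]
Numerator: 6×2563 − 118×150 = -2322
Denominator: √[(17244 − 13924)(24192 − 22500)] = √[3320 × 1692] = 2370.1139
r = -2322 / 2370.1139 ≈ -0.980

-0.980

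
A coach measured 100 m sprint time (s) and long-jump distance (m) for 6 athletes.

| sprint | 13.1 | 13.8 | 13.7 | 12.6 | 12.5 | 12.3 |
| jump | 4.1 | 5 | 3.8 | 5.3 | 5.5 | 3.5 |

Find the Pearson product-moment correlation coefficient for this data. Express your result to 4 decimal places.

-0.0931

n = 6, Σx = 78, Σy = 27.2, Σx² = 1016.04, Σy² = 126.84, Σxy = 353.35
nΣxy − ΣxΣy = 2120.1 − 2121.6 = -1.5
nΣx² − (Σx)² = 6096.24 − 6084 = 12.24; nΣy² − (Σy)² = 761.04 − 739.84 = 21.2
r = -1.5 / √(12.24 × 21.2) = -1.5 / 16.1086 ≈ -0.0931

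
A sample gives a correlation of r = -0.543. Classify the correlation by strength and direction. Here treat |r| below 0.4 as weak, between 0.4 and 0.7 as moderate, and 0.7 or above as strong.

moderate negative

r = -0.543 < 0 so the relationship is negative.
|r| = 0.543, which falls in the moderate range.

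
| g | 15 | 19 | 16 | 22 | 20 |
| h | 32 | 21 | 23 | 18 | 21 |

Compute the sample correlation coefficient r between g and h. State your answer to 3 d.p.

-0.861

n = 5, Σg = 92, Σh = 115, Σg² = 1726, Σh² = 2759, Σgh = 2063
nΣgh − ΣgΣh = 10315 − 10580 = -265
nΣg² − (Σg)² = 8630 − 8464 = 166; nΣh² − (Σh)² = 13795 − 13225 = 570
r = -265 / √(166 × 570) = -265 / 307.6036 ≈ -0.861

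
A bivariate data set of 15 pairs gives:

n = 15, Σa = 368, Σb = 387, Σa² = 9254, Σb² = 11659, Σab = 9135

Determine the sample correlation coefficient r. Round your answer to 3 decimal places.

-0.585

r = (nΣab − ΣaΣb) / √[(nΣa² − (Σa)²)(nΣb² − (Σb)²)]
Numerator: 15×9135 − 368×387 = -5391
Denominator: √[(138810 − 135424)(174885 − 149769)] = √[3386 × 25116] = 9221.8640
r = -5391 / 9221.8640 ≈ -0.585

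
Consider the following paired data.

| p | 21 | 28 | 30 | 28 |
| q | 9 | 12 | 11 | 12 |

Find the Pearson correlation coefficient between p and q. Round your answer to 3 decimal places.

0.836

n = 4, Σp = 107, Σq = 44, Σp² = 2909, Σq² = 490, Σpq = 1191
nΣpq − ΣpΣq = 4764 − 4708 = 56
nΣp² − (Σp)² = 11636 − 11449 = 187; nΣq² − (Σq)² = 1960 − 1936 = 24
r = 56 / √(187 × 24) = 56 / 66.9925 ≈ 0.836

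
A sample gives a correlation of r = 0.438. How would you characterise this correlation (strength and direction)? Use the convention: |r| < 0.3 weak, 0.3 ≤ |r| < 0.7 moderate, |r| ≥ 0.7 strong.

moderate positive

r = 0.438 > 0 so the relationship is positive.
|r| = 0.438, which falls in the moderate range.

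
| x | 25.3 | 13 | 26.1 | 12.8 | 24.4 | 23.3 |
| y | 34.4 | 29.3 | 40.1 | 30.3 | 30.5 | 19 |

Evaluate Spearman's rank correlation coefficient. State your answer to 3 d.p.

Rank x: 5, 2, 6, 1, 4, 3
Rank y: 5, 2, 6, 3, 4, 1
d = rank(x) − rank(y): 0, 0, 0, -2, 0, 2; Σd² = 8
ρ = 1 − 6Σd² / [n(n²−1)] = 1 − 6×8 / (6×35) = 1 − 48/210 ≈ 0.771

0.771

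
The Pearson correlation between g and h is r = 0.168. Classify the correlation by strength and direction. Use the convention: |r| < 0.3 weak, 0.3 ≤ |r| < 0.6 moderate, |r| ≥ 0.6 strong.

r = 0.168 > 0 so the relationship is positive.
|r| = 0.168, which falls in the weak range.

weak positive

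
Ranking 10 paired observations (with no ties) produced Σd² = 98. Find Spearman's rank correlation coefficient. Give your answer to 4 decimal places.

ρ = 1 − 6Σd² / [n(n²−1)] = 1 − 6×98 / (10×99)
  = 1 − 588/990 = 1 − 0.59394 ≈ 0.4061

0.4061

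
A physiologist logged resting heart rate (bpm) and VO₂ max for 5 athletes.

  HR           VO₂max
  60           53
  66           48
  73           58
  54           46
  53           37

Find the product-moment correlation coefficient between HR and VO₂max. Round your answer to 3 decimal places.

0.816

n = 5, Σx = 306, Σy = 242, Σx² = 19010, Σy² = 11962, Σxy = 15027
nΣxy − ΣxΣy = 75135 − 74052 = 1083
nΣx² − (Σx)² = 95050 − 93636 = 1414; nΣy² − (Σy)² = 59810 − 58564 = 1246
r = 1083 / √(1414 × 1246) = 1083 / 1327.3447 ≈ 0.816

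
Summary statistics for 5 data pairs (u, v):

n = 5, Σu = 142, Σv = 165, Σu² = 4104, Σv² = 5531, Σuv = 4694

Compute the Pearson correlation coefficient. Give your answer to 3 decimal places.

r = (nΣuv − ΣuΣv) / √[(nΣu² − (Σu)²)(nΣv² − (Σv)²)]
Numerator: 5×4694 − 142×165 = 40
Denominator: √[(20520 − 20164)(27655 − 27225)] = √[356 × 430] = 391.2544
r = 40 / 391.2544 ≈ 0.102

0.102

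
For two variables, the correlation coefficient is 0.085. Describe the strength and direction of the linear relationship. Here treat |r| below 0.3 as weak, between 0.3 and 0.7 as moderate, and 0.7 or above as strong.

r = 0.085 > 0 so the relationship is positive.
|r| = 0.085, which falls in the weak range.

weak positive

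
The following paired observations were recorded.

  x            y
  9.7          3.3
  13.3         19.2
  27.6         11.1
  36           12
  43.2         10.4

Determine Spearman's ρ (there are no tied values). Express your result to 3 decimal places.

Rank x: 1, 2, 3, 4, 5
Rank y: 1, 5, 3, 4, 2
d = rank(x) − rank(y): 0, -3, 0, 0, 3; Σd² = 18
ρ = 1 − 6Σd² / [n(n²−1)] = 1 − 6×18 / (5×24) = 1 − 108/120 ≈ 0.100

0.100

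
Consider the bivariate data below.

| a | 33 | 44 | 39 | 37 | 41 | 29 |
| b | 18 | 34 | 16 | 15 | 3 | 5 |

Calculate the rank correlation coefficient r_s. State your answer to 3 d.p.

0.257

Rank a: 2, 6, 4, 3, 5, 1
Rank b: 5, 6, 4, 3, 1, 2
d = rank(a) − rank(b): -3, 0, 0, 0, 4, -1; Σd² = 26
ρ = 1 − 6Σd² / [n(n²−1)] = 1 − 6×26 / (6×35) = 1 − 156/210 ≈ 0.257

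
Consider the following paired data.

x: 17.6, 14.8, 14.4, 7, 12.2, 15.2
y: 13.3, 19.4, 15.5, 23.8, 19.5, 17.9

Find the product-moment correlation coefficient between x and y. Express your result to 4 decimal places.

n = 6, Σx = 81.2, Σy = 109.4, Σx² = 1165.04, Σy² = 2060.6, Σxy = 1420.98
nΣxy − ΣxΣy = 8525.88 − 8883.28 = -357.4
nΣx² − (Σx)² = 6990.24 − 6593.44 = 396.8; nΣy² − (Σy)² = 12363.6 − 11968.36 = 395.24
r = -357.4 / √(396.8 × 395.24) = -357.4 / 396.0192 ≈ -0.9025

-0.9025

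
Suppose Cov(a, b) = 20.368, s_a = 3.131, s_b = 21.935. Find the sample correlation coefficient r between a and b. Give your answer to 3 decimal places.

0.297

r = Cov(a,b) / (s_a · s_b) = 20.368 / (3.131 × 21.935)
  = 20.368 / 68.6785 ≈ 0.297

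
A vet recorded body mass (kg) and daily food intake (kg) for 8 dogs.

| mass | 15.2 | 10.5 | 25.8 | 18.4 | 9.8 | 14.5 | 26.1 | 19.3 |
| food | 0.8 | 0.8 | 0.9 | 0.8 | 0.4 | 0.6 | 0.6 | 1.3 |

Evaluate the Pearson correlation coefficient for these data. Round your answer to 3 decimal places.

0.319

n = 8, Σx = 139.6, Σy = 6.2, Σx² = 2705.48, Σy² = 5.3, Σxy = 111.87
nΣxy − ΣxΣy = 894.96 − 865.52 = 29.44
nΣx² − (Σx)² = 21643.84 − 19488.16 = 2155.68; nΣy² − (Σy)² = 42.4 − 38.44 = 3.96
r = 29.44 / √(2155.68 × 3.96) = 29.44 / 92.3931 ≈ 0.319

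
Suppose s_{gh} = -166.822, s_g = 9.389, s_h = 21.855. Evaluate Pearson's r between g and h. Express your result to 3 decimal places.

-0.813

r = Cov(g,h) / (s_g · s_h) = -166.822 / (9.389 × 21.855)
  = -166.822 / 205.1966 ≈ -0.813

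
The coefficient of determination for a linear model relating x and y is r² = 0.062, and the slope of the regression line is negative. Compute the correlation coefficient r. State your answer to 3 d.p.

|r| = √0.062 = 0.249
The association is negative, so r = −0.249.

-0.249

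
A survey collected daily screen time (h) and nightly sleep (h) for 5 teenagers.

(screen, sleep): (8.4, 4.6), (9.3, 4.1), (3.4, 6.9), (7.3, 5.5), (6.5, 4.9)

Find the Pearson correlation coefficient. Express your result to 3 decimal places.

-0.947

n = 5, Σx = 34.9, Σy = 26, Σx² = 264.15, Σy² = 139.84, Σxy = 172.23
nΣxy − ΣxΣy = 861.15 − 907.4 = -46.25
nΣx² − (Σx)² = 1320.75 − 1218.01 = 102.74; nΣy² − (Σy)² = 699.2 − 676 = 23.2
r = -46.25 / √(102.74 × 23.2) = -46.25 / 48.8218 ≈ -0.947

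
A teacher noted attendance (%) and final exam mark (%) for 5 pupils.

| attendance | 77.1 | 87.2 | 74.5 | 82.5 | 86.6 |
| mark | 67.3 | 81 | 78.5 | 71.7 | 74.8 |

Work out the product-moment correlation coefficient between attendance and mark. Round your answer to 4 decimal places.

0.3209

n = 5, Σx = 407.9, Σy = 373.3, Σx² = 33404.31, Σy² = 27988.47, Σxy = 30493.21
nΣxy − ΣxΣy = 152466.05 − 152269.07 = 196.98
nΣx² − (Σx)² = 167021.55 − 166382.41 = 639.14; nΣy² − (Σy)² = 139942.35 − 139352.89 = 589.46
r = 196.98 / √(639.14 × 589.46) = 196.98 / 613.7976 ≈ 0.3209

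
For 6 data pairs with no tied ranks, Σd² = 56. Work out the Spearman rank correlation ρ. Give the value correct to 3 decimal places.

-0.600

ρ = 1 − 6Σd² / [n(n²−1)] = 1 − 6×56 / (6×35)
  = 1 − 336/210 = 1 − 1.6000 ≈ -0.600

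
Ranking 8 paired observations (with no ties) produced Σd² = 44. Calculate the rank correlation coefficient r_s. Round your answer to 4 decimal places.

0.4762

ρ = 1 − 6Σd² / [n(n²−1)] = 1 − 6×44 / (8×63)
  = 1 − 264/504 = 1 − 0.52381 ≈ 0.4762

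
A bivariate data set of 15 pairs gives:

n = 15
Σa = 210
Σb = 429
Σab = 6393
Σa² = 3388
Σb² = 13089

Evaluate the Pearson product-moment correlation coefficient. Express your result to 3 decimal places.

r = (nΣab − ΣaΣb) / √[(nΣa² − (Σa)²)(nΣb² − (Σb)²)]
Numerator: 15×6393 − 210×429 = 5805
Denominator: √[(50820 − 44100)(196335 − 184041)] = √[6720 × 12294] = 9089.3168
r = 5805 / 9089.3168 ≈ 0.639

0.639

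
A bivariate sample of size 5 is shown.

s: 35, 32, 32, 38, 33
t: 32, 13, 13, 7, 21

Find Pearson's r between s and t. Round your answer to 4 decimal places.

n = 5, Σs = 170, Σt = 86, Σs² = 5806, Σt² = 1852, Σst = 2911
nΣst − ΣsΣt = 14555 − 14620 = -65
nΣs² − (Σs)² = 29030 − 28900 = 130; nΣt² − (Σt)² = 9260 − 7396 = 1864
r = -65 / √(130 × 1864) = -65 / 492.2601 ≈ -0.1320

-0.1320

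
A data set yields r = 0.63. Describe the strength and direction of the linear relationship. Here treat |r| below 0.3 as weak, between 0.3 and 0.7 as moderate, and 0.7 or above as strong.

r = 0.63 > 0 so the relationship is positive.
|r| = 0.63, which falls in the moderate range.

moderate positive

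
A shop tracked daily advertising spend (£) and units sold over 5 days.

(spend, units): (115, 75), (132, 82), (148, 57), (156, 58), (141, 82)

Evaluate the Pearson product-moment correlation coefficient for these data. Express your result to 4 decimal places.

n = 5, Σx = 692, Σy = 354, Σx² = 96770, Σy² = 25686, Σxy = 48495
nΣxy − ΣxΣy = 242475 − 244968 = -2493
nΣx² − (Σx)² = 483850 − 478864 = 4986; nΣy² − (Σy)² = 128430 − 125316 = 3114
r = -2493 / √(4986 × 3114) = -2493 / 3940.3558 ≈ -0.6327

-0.6327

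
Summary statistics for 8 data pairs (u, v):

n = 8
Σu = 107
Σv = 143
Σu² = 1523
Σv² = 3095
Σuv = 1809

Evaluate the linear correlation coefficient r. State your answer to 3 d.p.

-0.466

r = (nΣuv − ΣuΣv) / √[(nΣu² − (Σu)²)(nΣv² − (Σv)²)]
Numerator: 8×1809 − 107×143 = -829
Denominator: √[(12184 − 11449)(24760 − 20449)] = √[735 × 4311] = 1780.0520
r = -829 / 1780.0520 ≈ -0.466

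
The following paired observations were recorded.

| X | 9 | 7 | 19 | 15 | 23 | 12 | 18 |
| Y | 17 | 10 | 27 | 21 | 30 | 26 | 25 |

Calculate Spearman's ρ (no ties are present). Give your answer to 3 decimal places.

Rank X: 2, 1, 6, 4, 7, 3, 5
Rank Y: 2, 1, 6, 3, 7, 5, 4
d = rank(X) − rank(Y): 0, 0, 0, 1, 0, -2, 1; Σd² = 6
ρ = 1 − 6Σd² / [n(n²−1)] = 1 − 6×6 / (7×48) = 1 − 36/336 ≈ 0.893

0.893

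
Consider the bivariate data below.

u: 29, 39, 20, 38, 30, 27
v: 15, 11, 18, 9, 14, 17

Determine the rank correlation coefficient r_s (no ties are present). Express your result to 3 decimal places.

Rank u: 3, 6, 1, 5, 4, 2
Rank v: 4, 2, 6, 1, 3, 5
d = rank(u) − rank(v): -1, 4, -5, 4, 1, -3; Σd² = 68
ρ = 1 − 6Σd² / [n(n²−1)] = 1 − 6×68 / (6×35) = 1 − 408/210 ≈ -0.943

-0.943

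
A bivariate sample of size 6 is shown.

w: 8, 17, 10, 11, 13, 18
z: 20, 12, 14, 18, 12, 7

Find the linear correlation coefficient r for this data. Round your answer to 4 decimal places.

-0.8763

n = 6, Σw = 77, Σz = 83, Σw² = 1067, Σz² = 1257, Σwz = 984
nΣwz − ΣwΣz = 5904 − 6391 = -487
nΣw² − (Σw)² = 6402 − 5929 = 473; nΣz² − (Σz)² = 7542 − 6889 = 653
r = -487 / √(473 × 653) = -487 / 555.7598 ≈ -0.8763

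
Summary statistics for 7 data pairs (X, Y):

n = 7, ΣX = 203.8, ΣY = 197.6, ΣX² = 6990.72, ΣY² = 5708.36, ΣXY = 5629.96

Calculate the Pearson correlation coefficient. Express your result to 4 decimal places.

-0.3313

r = (nΣXY − ΣXΣY) / √[(nΣX² − (ΣX)²)(nΣY² − (ΣY)²)]
Numerator: 7×5629.96 − 203.8×197.6 = -861.16
Denominator: √[(48935.04 − 41534.44)(39958.52 − 39045.76)] = √[7400.6 × 912.76] = 2599.0328
r = -861.16 / 2599.0328 ≈ -0.3313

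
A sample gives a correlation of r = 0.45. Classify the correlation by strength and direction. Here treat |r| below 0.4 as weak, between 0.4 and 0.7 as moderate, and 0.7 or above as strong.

moderate positive

r = 0.45 > 0 so the relationship is positive.
|r| = 0.45, which falls in the moderate range.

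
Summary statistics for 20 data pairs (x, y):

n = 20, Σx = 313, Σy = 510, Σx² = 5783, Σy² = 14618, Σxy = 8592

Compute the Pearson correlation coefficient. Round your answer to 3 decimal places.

r = (nΣxy − ΣxΣy) / √[(nΣx² − (Σx)²)(nΣy² − (Σy)²)]
Numerator: 20×8592 − 313×510 = 12210
Denominator: √[(115660 − 97969)(292360 − 260100)] = √[17691 × 32260] = 23889.5722
r = 12210 / 23889.5722 ≈ 0.511

0.511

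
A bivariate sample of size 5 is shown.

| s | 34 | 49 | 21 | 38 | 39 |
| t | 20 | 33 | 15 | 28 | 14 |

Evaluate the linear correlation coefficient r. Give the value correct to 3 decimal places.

n = 5, Σs = 181, Σt = 110, Σs² = 6963, Σt² = 2694, Σst = 4222
nΣst − ΣsΣt = 21110 − 19910 = 1200
nΣs² − (Σs)² = 34815 − 32761 = 2054; nΣt² − (Σt)² = 13470 − 12100 = 1370
r = 1200 / √(2054 × 1370) = 1200 / 1677.4922 ≈ 0.715

0.715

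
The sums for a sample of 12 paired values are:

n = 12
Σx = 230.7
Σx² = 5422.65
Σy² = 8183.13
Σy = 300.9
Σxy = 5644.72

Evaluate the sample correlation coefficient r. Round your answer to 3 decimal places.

-0.176

r = (nΣxy − ΣxΣy) / √[(nΣx² − (Σx)²)(nΣy² − (Σy)²)]
Numerator: 12×5644.72 − 230.7×300.9 = -1680.99
Denominator: √[(65071.8 − 53222.49)(98197.56 − 90540.81)] = √[11849.31 × 7656.75] = 9525.0829
r = -1680.99 / 9525.0829 ≈ -0.176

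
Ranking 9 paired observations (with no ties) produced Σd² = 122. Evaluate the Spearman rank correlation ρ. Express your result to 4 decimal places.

ρ = 1 − 6Σd² / [n(n²−1)] = 1 − 6×122 / (9×80)
  = 1 − 732/720 = 1 − 1.01667 ≈ -0.0167

-0.0167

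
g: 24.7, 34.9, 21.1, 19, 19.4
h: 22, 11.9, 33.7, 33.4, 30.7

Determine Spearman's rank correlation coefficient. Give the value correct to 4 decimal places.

-0.7000

Rank g: 4, 5, 3, 1, 2
Rank h: 2, 1, 5, 4, 3
d = rank(g) − rank(h): 2, 4, -2, -3, -1; Σd² = 34
ρ = 1 − 6Σd² / [n(n²−1)] = 1 − 6×34 / (5×24) = 1 − 204/120 ≈ -0.7000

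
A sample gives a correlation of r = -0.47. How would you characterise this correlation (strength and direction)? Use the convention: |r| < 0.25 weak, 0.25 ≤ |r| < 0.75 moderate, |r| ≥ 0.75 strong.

r = -0.47 < 0 so the relationship is negative.
|r| = 0.47, which falls in the moderate range.

moderate negative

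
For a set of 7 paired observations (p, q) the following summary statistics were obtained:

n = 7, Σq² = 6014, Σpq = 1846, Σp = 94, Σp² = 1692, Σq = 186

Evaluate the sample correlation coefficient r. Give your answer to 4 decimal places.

-0.9603

r = (nΣpq − ΣpΣq) / √[(nΣp² − (Σp)²)(nΣq² − (Σq)²)]
Numerator: 7×1846 − 94×186 = -4562
Denominator: √[(11844 − 8836)(42098 − 34596)] = √[3008 × 7502] = 4750.3701
r = -4562 / 4750.3701 ≈ -0.9603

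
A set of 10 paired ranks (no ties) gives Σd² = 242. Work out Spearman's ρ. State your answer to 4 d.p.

-0.4667

ρ = 1 − 6Σd² / [n(n²−1)] = 1 − 6×242 / (10×99)
  = 1 − 1452/990 = 1 − 1.46667 ≈ -0.4667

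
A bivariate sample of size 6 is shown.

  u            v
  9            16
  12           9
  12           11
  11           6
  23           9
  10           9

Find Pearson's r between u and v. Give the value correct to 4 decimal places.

-0.2687

n = 6, Σu = 77, Σv = 60, Σu² = 1119, Σv² = 656, Σuv = 747
nΣuv − ΣuΣv = 4482 − 4620 = -138
nΣu² − (Σu)² = 6714 − 5929 = 785; nΣv² − (Σv)² = 3936 − 3600 = 336
r = -138 / √(785 × 336) = -138 / 513.5757 ≈ -0.2687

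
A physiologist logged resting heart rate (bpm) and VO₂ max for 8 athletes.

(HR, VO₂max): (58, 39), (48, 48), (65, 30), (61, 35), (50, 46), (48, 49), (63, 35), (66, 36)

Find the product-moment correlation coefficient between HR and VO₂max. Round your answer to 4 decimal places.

n = 8, Σx = 459, Σy = 318, Σx² = 26743, Σy² = 12988, Σxy = 17884
nΣxy − ΣxΣy = 143072 − 145962 = -2890
nΣx² − (Σx)² = 213944 − 210681 = 3263; nΣy² − (Σy)² = 103904 − 101124 = 2780
r = -2890 / √(3263 × 2780) = -2890 / 3011.8333 ≈ -0.9595

-0.9595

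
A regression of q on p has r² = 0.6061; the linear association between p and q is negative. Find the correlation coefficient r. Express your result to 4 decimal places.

-0.7785

|r| = √0.6061 = 0.7785
The association is negative, so r = −0.7785.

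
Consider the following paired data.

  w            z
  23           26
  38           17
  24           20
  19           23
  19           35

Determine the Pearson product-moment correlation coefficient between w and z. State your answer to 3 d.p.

-0.696

n = 5, Σw = 123, Σz = 121, Σw² = 3271, Σz² = 3119, Σwz = 2826
nΣwz − ΣwΣz = 14130 − 14883 = -753
nΣw² − (Σw)² = 16355 − 15129 = 1226; nΣz² − (Σz)² = 15595 − 14641 = 954
r = -753 / √(1226 × 954) = -753 / 1081.4823 ≈ -0.696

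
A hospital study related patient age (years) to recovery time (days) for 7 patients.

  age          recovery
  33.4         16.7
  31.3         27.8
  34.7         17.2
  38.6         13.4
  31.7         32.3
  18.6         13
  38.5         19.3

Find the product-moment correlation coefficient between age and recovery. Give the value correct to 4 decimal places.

0.0822

n = 7, Σx = 226.8, Σy = 139.7, Σx² = 7622.4, Σy² = 3111.91, Σxy = 4550.76
nΣxy − ΣxΣy = 31855.32 − 31683.96 = 171.36
nΣx² − (Σx)² = 53356.8 − 51438.24 = 1918.56; nΣy² − (Σy)² = 21783.37 − 19516.09 = 2267.28
r = 171.36 / √(1918.56 × 2267.28) = 171.36 / 2085.6444 ≈ 0.0822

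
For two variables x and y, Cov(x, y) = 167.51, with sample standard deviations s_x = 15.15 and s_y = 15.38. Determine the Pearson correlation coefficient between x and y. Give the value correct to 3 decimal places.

0.719

r = Cov(x,y) / (s_x · s_y) = 167.51 / (15.15 × 15.38)
  = 167.51 / 233.0070 ≈ 0.719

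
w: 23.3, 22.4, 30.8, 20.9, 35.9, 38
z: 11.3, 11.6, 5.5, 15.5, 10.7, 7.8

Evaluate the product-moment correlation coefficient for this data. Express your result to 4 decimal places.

-0.6661

n = 6, Σw = 171.3, Σz = 62.4, Σw² = 5162.91, Σz² = 708.08, Σwz = 1697.01
nΣwz − ΣwΣz = 10182.06 − 10689.12 = -507.06
nΣw² − (Σw)² = 30977.46 − 29343.69 = 1633.77; nΣz² − (Σz)² = 4248.48 − 3893.76 = 354.72
r = -507.06 / √(1633.77 × 354.72) = -507.06 / 761.2693 ≈ -0.6661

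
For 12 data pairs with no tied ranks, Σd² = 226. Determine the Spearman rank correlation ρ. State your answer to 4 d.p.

0.2098

ρ = 1 − 6Σd² / [n(n²−1)] = 1 − 6×226 / (12×143)
  = 1 − 1356/1716 = 1 − 0.79021 ≈ 0.2098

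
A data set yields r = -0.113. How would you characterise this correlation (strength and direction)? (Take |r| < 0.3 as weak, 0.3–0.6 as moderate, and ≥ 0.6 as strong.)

r = -0.113 < 0 so the relationship is negative.
|r| = 0.113, which falls in the weak range.

weak negative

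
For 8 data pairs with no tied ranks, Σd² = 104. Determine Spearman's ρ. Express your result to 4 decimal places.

-0.2381

ρ = 1 − 6Σd² / [n(n²−1)] = 1 − 6×104 / (8×63)
  = 1 − 624/504 = 1 − 1.23810 ≈ -0.2381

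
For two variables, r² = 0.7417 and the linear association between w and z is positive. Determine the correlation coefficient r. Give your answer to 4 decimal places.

|r| = √0.7417 = 0.8612
The association is positive, so r = 0.8612.

0.8612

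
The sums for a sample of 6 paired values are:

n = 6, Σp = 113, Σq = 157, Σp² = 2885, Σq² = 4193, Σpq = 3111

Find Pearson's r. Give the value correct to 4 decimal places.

0.6084

r = (nΣpq − ΣpΣq) / √[(nΣp² − (Σp)²)(nΣq² − (Σq)²)]
Numerator: 6×3111 − 113×157 = 925
Denominator: √[(17310 − 12769)(25158 − 24649)] = √[4541 × 509] = 1520.3187
r = 925 / 1520.3187 ≈ 0.6084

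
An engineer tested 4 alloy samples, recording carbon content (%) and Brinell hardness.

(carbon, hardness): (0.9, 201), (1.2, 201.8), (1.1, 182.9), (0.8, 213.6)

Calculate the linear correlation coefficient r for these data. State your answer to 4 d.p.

-0.6010

n = 4, Σx = 4, Σy = 799.3, Σx² = 4.1, Σy² = 160201.61, Σxy = 795.13
nΣxy − ΣxΣy = 3180.52 − 3197.2 = -16.68
nΣx² − (Σx)² = 16.4 − 16 = 0.4; nΣy² − (Σy)² = 640806.44 − 638880.49 = 1925.95
r = -16.68 / √(0.4 × 1925.95) = -16.68 / 27.7557 ≈ -0.6010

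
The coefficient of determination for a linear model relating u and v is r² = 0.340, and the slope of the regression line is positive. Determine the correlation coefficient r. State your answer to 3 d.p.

0.583

|r| = √0.340 = 0.583
The association is positive, so r = 0.583.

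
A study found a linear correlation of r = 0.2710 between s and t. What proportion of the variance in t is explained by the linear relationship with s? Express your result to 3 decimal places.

0.073

r² = (0.2710)² = 0.073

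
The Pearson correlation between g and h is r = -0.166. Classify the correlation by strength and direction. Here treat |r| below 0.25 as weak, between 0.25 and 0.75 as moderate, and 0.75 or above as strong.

r = -0.166 < 0 so the relationship is negative.
|r| = 0.166, which falls in the weak range.

weak negative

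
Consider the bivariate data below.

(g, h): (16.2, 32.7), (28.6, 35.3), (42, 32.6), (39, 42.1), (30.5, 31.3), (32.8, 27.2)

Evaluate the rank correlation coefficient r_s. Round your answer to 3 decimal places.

Rank g: 1, 2, 6, 5, 3, 4
Rank h: 4, 5, 3, 6, 2, 1
d = rank(g) − rank(h): -3, -3, 3, -1, 1, 3; Σd² = 38
ρ = 1 − 6Σd² / [n(n²−1)] = 1 − 6×38 / (6×35) = 1 − 228/210 ≈ -0.086

-0.086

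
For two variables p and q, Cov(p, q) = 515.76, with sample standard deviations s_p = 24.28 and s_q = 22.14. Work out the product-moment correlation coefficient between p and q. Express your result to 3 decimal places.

0.959

r = Cov(p,q) / (s_p · s_q) = 515.76 / (24.28 × 22.14)
  = 515.76 / 537.5592 ≈ 0.959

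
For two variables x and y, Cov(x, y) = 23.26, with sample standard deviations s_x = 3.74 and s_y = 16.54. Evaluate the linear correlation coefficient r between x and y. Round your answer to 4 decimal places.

0.3760

r = Cov(x,y) / (s_x · s_y) = 23.26 / (3.74 × 16.54)
  = 23.26 / 61.8596 ≈ 0.3760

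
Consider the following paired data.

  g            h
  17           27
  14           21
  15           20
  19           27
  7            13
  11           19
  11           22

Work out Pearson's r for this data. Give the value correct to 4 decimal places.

n = 7, Σg = 94, Σh = 149, Σg² = 1362, Σh² = 3313, Σgh = 2108
nΣgh − ΣgΣh = 14756 − 14006 = 750
nΣg² − (Σg)² = 9534 − 8836 = 698; nΣh² − (Σh)² = 23191 − 22201 = 990
r = 750 / √(698 × 990) = 750 / 831.2761 ≈ 0.9022

0.9022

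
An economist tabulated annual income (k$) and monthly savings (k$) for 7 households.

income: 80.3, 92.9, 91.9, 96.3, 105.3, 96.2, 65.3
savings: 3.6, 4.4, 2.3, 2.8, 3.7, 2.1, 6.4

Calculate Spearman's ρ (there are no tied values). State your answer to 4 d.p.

-0.3214

Rank income: 2, 4, 3, 6, 7, 5, 1
Rank savings: 4, 6, 2, 3, 5, 1, 7
d = rank(income) − rank(savings): -2, -2, 1, 3, 2, 4, -6; Σd² = 74
ρ = 1 − 6Σd² / [n(n²−1)] = 1 − 6×74 / (7×48) = 1 − 444/336 ≈ -0.3214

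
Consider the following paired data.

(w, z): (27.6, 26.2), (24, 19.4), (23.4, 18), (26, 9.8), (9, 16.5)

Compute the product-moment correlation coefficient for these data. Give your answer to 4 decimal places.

0.2017

n = 5, Σw = 110, Σz = 89.9, Σw² = 2642.32, Σz² = 1755.09, Σwz = 2013.22
nΣwz − ΣwΣz = 10066.1 − 9889 = 177.1
nΣw² − (Σw)² = 13211.6 − 12100 = 1111.6; nΣz² − (Σz)² = 8775.45 − 8082.01 = 693.44
r = 177.1 / √(1111.6 × 693.44) = 177.1 / 877.9681 ≈ 0.2017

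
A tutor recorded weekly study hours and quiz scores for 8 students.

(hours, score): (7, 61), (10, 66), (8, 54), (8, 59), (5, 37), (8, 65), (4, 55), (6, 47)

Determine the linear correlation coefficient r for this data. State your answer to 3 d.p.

n = 8, Σx = 56, Σy = 444, Σx² = 418, Σy² = 25302, Σxy = 3198
nΣxy − ΣxΣy = 25584 − 24864 = 720
nΣx² − (Σx)² = 3344 − 3136 = 208; nΣy² − (Σy)² = 202416 − 197136 = 5280
r = 720 / √(208 × 5280) = 720 / 1047.9695 ≈ 0.687

0.687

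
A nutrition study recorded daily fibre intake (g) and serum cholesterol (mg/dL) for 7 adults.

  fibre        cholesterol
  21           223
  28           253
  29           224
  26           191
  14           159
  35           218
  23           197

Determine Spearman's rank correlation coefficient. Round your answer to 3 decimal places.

0.536

Rank fibre: 2, 5, 6, 4, 1, 7, 3
Rank cholesterol: 5, 7, 6, 2, 1, 4, 3
d = rank(fibre) − rank(cholesterol): -3, -2, 0, 2, 0, 3, 0; Σd² = 26
ρ = 1 − 6Σd² / [n(n²−1)] = 1 − 6×26 / (7×48) = 1 − 156/336 ≈ 0.536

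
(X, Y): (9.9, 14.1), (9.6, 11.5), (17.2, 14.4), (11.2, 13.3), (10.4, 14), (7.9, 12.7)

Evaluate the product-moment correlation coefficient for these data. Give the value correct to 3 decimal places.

0.565

n = 6, ΣX = 66.2, ΣY = 80, ΣX² = 782.02, ΣY² = 1072.6, ΣXY = 892.56
nΣXY − ΣXΣY = 5355.36 − 5296 = 59.36
nΣX² − (ΣX)² = 4692.12 − 4382.44 = 309.68; nΣY² − (ΣY)² = 6435.6 − 6400 = 35.6
r = 59.36 / √(309.68 × 35.6) = 59.36 / 104.9981 ≈ 0.565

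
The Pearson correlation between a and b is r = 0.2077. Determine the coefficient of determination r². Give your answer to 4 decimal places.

r² = (0.2077)² = 0.0431

0.0431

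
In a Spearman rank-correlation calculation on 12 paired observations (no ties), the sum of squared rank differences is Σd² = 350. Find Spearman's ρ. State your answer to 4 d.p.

ρ = 1 − 6Σd² / [n(n²−1)] = 1 − 6×350 / (12×143)
  = 1 − 2100/1716 = 1 − 1.22378 ≈ -0.2238

-0.2238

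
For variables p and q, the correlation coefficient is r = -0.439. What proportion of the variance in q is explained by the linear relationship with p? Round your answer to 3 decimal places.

r² = (-0.439)² = 0.193

0.193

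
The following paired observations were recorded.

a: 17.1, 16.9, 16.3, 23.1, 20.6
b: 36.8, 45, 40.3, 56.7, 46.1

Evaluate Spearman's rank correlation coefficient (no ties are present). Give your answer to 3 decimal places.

Rank a: 3, 2, 1, 5, 4
Rank b: 1, 3, 2, 5, 4
d = rank(a) − rank(b): 2, -1, -1, 0, 0; Σd² = 6
ρ = 1 − 6Σd² / [n(n²−1)] = 1 − 6×6 / (5×24) = 1 − 36/120 ≈ 0.700

0.700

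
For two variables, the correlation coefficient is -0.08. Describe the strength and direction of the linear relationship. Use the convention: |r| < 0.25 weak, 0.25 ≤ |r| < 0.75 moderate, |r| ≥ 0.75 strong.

weak negative

r = -0.08 < 0 so the relationship is negative.
|r| = 0.08, which falls in the weak range.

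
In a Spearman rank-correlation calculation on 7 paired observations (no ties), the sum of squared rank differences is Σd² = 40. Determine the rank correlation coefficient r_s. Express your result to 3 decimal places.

0.286

ρ = 1 − 6Σd² / [n(n²−1)] = 1 − 6×40 / (7×48)
  = 1 − 240/336 = 1 − 0.7143 ≈ 0.286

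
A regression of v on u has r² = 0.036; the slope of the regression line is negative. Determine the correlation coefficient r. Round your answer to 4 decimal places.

-0.1897

|r| = √0.036 = 0.1897
The association is negative, so r = −0.1897.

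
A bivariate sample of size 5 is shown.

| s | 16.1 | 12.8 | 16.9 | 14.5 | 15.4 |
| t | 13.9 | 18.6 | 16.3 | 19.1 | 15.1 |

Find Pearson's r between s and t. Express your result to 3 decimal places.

n = 5, Σs = 75.7, Σt = 83, Σs² = 1156.07, Σt² = 1397.68, Σst = 1246.83
nΣst − ΣsΣt = 6234.15 − 6283.1 = -48.95
nΣs² − (Σs)² = 5780.35 − 5730.49 = 49.86; nΣt² − (Σt)² = 6988.4 − 6889 = 99.4
r = -48.95 / √(49.86 × 99.4) = -48.95 / 70.3995 ≈ -0.695

-0.695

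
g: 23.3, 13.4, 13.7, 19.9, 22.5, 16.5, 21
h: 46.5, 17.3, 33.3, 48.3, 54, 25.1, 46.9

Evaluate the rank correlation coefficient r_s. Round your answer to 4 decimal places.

0.7143

Rank g: 7, 1, 2, 4, 6, 3, 5
Rank h: 4, 1, 3, 6, 7, 2, 5
d = rank(g) − rank(h): 3, 0, -1, -2, -1, 1, 0; Σd² = 16
ρ = 1 − 6Σd² / [n(n²−1)] = 1 − 6×16 / (7×48) = 1 − 96/336 ≈ 0.7143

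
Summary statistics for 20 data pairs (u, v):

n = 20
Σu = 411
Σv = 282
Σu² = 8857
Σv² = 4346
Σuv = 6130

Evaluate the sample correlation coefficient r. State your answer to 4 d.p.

r = (nΣuv − ΣuΣv) / √[(nΣu² − (Σu)²)(nΣv² − (Σv)²)]
Numerator: 20×6130 − 411×282 = 6698
Denominator: √[(177140 − 168921)(86920 − 79524)] = √[8219 × 7396] = 7796.6483
r = 6698 / 7796.6483 ≈ 0.8591

0.8591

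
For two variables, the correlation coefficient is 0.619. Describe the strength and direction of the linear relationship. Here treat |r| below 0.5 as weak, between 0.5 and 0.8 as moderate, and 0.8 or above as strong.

r = 0.619 > 0 so the relationship is positive.
|r| = 0.619, which falls in the moderate range.

moderate positive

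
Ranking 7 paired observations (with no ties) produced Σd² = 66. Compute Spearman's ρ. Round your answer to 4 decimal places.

-0.1786

ρ = 1 − 6Σd² / [n(n²−1)] = 1 − 6×66 / (7×48)
  = 1 − 396/336 = 1 − 1.17857 ≈ -0.1786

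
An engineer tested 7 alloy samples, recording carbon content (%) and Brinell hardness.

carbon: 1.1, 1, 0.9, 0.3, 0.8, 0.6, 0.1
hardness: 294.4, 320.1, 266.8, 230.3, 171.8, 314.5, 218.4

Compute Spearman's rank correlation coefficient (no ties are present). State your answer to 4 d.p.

Rank carbon: 7, 6, 5, 2, 4, 3, 1
Rank hardness: 5, 7, 4, 3, 1, 6, 2
d = rank(carbon) − rank(hardness): 2, -1, 1, -1, 3, -3, -1; Σd² = 26
ρ = 1 − 6Σd² / [n(n²−1)] = 1 − 6×26 / (7×48) = 1 − 156/336 ≈ 0.5357

0.5357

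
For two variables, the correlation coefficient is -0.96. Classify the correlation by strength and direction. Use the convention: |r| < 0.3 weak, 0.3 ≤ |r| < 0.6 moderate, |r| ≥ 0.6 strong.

strong negative

r = -0.96 < 0 so the relationship is negative.
|r| = 0.96, which falls in the strong range.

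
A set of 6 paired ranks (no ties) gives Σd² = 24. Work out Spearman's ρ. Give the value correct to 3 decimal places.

0.314

ρ = 1 − 6Σd² / [n(n²−1)] = 1 − 6×24 / (6×35)
  = 1 − 144/210 = 1 − 0.6857 ≈ 0.314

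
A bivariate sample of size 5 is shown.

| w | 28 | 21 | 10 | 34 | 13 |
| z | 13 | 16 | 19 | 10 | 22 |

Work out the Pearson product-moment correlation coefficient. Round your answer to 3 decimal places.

n = 5, Σw = 106, Σz = 80, Σw² = 2650, Σz² = 1370, Σwz = 1516
nΣwz − ΣwΣz = 7580 − 8480 = -900
nΣw² − (Σw)² = 13250 − 11236 = 2014; nΣz² − (Σz)² = 6850 − 6400 = 450
r = -900 / √(2014 × 450) = -900 / 951.9979 ≈ -0.945

-0.945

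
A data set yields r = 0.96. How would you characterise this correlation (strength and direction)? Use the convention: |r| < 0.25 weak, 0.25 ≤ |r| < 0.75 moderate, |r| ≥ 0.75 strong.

r = 0.96 > 0 so the relationship is positive.
|r| = 0.96, which falls in the strong range.

strong positive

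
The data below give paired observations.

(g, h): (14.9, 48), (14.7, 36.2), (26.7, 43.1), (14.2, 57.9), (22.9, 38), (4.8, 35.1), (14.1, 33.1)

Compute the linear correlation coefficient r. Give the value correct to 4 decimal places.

0.1365

n = 7, Σg = 112.3, Σh = 291.4, Σg² = 2098.89, Σh² = 12596.08, Σgh = 4725.68
nΣgh − ΣgΣh = 33079.76 − 32724.22 = 355.54
nΣg² − (Σg)² = 14692.23 − 12611.29 = 2080.94; nΣh² − (Σh)² = 88172.56 − 84913.96 = 3258.6
r = 355.54 / √(2080.94 × 3258.6) = 355.54 / 2604.0259 ≈ 0.1365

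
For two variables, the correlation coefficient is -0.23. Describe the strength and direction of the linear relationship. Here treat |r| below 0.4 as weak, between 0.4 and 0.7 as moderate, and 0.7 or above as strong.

weak negative

r = -0.23 < 0 so the relationship is negative.
|r| = 0.23, which falls in the weak range.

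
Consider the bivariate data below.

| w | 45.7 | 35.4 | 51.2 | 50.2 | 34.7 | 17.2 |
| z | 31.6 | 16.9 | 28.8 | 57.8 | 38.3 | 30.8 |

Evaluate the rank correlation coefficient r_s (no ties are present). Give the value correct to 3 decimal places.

Rank w: 4, 3, 6, 5, 2, 1
Rank z: 4, 1, 2, 6, 5, 3
d = rank(w) − rank(z): 0, 2, 4, -1, -3, -2; Σd² = 34
ρ = 1 − 6Σd² / [n(n²−1)] = 1 − 6×34 / (6×35) = 1 − 204/210 ≈ 0.029

0.029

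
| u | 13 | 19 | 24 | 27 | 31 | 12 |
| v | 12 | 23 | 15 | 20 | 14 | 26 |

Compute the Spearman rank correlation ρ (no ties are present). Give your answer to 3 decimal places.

Rank u: 2, 3, 4, 5, 6, 1
Rank v: 1, 5, 3, 4, 2, 6
d = rank(u) − rank(v): 1, -2, 1, 1, 4, -5; Σd² = 48
ρ = 1 − 6Σd² / [n(n²−1)] = 1 − 6×48 / (6×35) = 1 − 288/210 ≈ -0.371

-0.371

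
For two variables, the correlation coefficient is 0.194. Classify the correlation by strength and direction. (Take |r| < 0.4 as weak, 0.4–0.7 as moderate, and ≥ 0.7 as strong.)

weak positive

r = 0.194 > 0 so the relationship is positive.
|r| = 0.194, which falls in the weak range.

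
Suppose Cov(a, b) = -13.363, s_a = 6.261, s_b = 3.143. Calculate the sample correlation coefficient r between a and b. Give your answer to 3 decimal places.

r = Cov(a,b) / (s_a · s_b) = -13.363 / (6.261 × 3.143)
  = -13.363 / 19.6783 ≈ -0.679

-0.679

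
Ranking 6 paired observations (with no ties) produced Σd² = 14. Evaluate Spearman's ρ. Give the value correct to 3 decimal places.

ρ = 1 − 6Σd² / [n(n²−1)] = 1 − 6×14 / (6×35)
  = 1 − 84/210 = 1 − 0.4000 ≈ 0.600

0.600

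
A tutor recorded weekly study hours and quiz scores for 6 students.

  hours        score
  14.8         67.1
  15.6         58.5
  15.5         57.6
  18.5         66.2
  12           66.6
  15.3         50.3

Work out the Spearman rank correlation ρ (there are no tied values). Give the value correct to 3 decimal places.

Rank hours: 2, 5, 4, 6, 1, 3
Rank score: 6, 3, 2, 4, 5, 1
d = rank(hours) − rank(score): -4, 2, 2, 2, -4, 2; Σd² = 48
ρ = 1 − 6Σd² / [n(n²−1)] = 1 − 6×48 / (6×35) = 1 − 288/210 ≈ -0.371

-0.371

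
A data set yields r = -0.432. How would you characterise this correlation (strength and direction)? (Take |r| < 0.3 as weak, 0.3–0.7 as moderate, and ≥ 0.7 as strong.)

r = -0.432 < 0 so the relationship is negative.
|r| = 0.432, which falls in the moderate range.

moderate negative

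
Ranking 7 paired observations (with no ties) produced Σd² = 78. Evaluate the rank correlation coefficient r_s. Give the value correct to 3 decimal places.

ρ = 1 − 6Σd² / [n(n²−1)] = 1 − 6×78 / (7×48)
  = 1 − 468/336 = 1 − 1.3929 ≈ -0.393

-0.393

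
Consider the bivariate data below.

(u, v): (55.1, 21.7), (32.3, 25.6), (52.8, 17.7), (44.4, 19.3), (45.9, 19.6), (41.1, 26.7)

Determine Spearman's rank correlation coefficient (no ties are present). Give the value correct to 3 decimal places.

-0.543

Rank u: 6, 1, 5, 3, 4, 2
Rank v: 4, 5, 1, 2, 3, 6
d = rank(u) − rank(v): 2, -4, 4, 1, 1, -4; Σd² = 54
ρ = 1 − 6Σd² / [n(n²−1)] = 1 − 6×54 / (6×35) = 1 − 324/210 ≈ -0.543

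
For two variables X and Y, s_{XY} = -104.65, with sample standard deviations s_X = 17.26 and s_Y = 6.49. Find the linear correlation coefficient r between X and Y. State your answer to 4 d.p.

-0.9342

r = Cov(X,Y) / (s_X · s_Y) = -104.65 / (17.26 × 6.49)
  = -104.65 / 112.0174 ≈ -0.9342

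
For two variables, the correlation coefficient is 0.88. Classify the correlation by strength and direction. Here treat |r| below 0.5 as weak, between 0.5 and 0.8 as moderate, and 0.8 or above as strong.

strong positive

r = 0.88 > 0 so the relationship is positive.
|r| = 0.88, which falls in the strong range.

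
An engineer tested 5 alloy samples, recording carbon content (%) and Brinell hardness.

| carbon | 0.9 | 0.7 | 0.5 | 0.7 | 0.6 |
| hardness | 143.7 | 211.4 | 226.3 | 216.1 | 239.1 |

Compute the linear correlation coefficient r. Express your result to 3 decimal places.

n = 5, Σx = 3.4, Σy = 1036.6, Σx² = 2.4, Σy² = 220419.36, Σxy = 685.19
nΣxy − ΣxΣy = 3425.95 − 3524.44 = -98.49
nΣx² − (Σx)² = 12 − 11.56 = 0.44; nΣy² − (Σy)² = 1102096.8 − 1074539.56 = 27557.24
r = -98.49 / √(0.44 × 27557.24) = -98.49 / 110.1144 ≈ -0.894

-0.894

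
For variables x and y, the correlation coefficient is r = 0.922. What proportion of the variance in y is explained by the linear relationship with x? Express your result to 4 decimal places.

r² = (0.922)² = 0.8501

0.8501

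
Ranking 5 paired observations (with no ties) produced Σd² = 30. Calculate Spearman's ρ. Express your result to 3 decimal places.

-0.500

ρ = 1 − 6Σd² / [n(n²−1)] = 1 − 6×30 / (5×24)
  = 1 − 180/120 = 1 − 1.5000 ≈ -0.500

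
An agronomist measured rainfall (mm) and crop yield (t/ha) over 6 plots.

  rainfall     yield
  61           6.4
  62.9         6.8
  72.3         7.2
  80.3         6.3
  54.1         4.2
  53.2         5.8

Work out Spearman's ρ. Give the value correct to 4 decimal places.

Rank rainfall: 3, 4, 5, 6, 2, 1
Rank yield: 4, 5, 6, 3, 1, 2
d = rank(rainfall) − rank(yield): -1, -1, -1, 3, 1, -1; Σd² = 14
ρ = 1 − 6Σd² / [n(n²−1)] = 1 − 6×14 / (6×35) = 1 − 84/210 ≈ 0.6000

0.6000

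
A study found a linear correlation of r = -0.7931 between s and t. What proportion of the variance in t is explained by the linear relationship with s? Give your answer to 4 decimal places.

r² = (-0.7931)² = 0.6290

0.6290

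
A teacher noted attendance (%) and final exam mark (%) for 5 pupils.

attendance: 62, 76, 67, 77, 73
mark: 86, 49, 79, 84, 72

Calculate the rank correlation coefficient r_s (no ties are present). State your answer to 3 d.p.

-0.400

Rank attendance: 1, 4, 2, 5, 3
Rank mark: 5, 1, 3, 4, 2
d = rank(attendance) − rank(mark): -4, 3, -1, 1, 1; Σd² = 28
ρ = 1 − 6Σd² / [n(n²−1)] = 1 − 6×28 / (5×24) = 1 − 168/120 ≈ -0.400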